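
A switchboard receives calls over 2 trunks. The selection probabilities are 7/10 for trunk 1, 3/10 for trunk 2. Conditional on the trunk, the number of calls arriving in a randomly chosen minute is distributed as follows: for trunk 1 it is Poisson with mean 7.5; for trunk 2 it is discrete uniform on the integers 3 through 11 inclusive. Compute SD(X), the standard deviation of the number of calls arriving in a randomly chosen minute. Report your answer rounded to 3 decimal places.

2.702

Per component, 1: μ=7.5, E[X²]=63.75; 2: μ=7, E[X²]=55.6667.
E[X] = 0.7·7.5 + 0.3·7 = 7.35.
E[X²] = 0.7·63.75 + 0.3·55.6667 = 61.325.
Var(X) = E[X²] − (E[X])² = 61.325 − 54.0225 = 7.3025.
SD(X) = √7.3025 = 2.70231.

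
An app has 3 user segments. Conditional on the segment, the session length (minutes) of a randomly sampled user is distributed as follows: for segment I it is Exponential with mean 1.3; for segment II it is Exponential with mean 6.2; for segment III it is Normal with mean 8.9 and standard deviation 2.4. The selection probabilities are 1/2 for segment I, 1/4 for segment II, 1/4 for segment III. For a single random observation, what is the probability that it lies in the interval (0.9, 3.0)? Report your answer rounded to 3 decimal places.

0.264

Conditional on each segment, P(0.9 < X < 3.0): I: 0.400929; II: 0.24849; III: 0.00655012.
By total probability, P(0.9 < X < 3.0) = 0.5·0.400929 + 0.25·0.24849 + 0.25·0.00655012 = 0.264225.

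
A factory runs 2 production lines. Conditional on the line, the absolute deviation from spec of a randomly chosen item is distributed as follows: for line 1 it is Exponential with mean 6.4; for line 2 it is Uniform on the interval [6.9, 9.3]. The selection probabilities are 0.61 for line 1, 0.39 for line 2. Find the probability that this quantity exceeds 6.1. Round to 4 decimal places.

Conditional on each line, P(X > 6.1): 1: 0.385534; 2: 1.
By total probability, P(X > 6.1) = 0.61·0.385534 + 0.39·1 = 0.625176.

0.6252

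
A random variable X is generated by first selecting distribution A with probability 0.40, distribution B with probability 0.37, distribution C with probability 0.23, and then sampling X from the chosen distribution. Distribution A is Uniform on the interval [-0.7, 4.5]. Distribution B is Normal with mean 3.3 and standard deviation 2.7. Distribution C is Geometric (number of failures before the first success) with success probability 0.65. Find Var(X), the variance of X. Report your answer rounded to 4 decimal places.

4.8988

Per component, A: μ=1.9, E[X²]=5.86333; B: μ=3.3, E[X²]=18.18; C: μ=0.538462, E[X²]=1.11834.
E[X] = 0.4·1.9 + 0.37·3.3 + 0.23·0.538462 = 2.10485.
E[X²] = 0.4·5.86333 + 0.37·18.18 + 0.23·1.11834 = 9.32915.
Var(X) = E[X²] − (E[X])² = 9.32915 − 4.43038 = 4.89877.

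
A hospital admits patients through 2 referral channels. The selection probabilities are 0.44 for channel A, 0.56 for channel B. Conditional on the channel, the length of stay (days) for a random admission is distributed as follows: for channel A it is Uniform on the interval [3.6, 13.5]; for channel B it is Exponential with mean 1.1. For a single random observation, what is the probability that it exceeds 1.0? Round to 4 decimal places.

0.6656

Conditional on each channel, P(X > 1.0): A: 1; B: 0.40289.
By total probability, P(X > 1.0) = 0.44·1 + 0.56·0.40289 = 0.665619.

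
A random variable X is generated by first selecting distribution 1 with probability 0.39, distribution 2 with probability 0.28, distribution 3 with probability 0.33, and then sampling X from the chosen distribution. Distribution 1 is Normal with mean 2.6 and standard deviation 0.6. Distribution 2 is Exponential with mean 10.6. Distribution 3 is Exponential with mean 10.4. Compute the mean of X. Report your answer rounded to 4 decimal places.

Component means — 1: 2.6; 2: 10.6; 3: 10.4.
E[X] = 0.39·2.6 + 0.28·10.6 + 0.33·10.4 = 7.414.

7.4140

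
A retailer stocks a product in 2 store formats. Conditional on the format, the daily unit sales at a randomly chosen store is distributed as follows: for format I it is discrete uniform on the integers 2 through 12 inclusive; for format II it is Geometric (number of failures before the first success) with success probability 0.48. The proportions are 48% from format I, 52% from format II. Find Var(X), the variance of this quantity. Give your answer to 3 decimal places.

Per component, I: μ=7, E[X²]=59; II: μ=1.08333, E[X²]=3.43056.
E[X] = 0.48·7 + 0.52·1.08333 = 3.92333.
E[X²] = 0.48·59 + 0.52·3.43056 = 30.1039.
Var(X) = E[X²] − (E[X])² = 30.1039 − 15.3925 = 14.7113.

14.711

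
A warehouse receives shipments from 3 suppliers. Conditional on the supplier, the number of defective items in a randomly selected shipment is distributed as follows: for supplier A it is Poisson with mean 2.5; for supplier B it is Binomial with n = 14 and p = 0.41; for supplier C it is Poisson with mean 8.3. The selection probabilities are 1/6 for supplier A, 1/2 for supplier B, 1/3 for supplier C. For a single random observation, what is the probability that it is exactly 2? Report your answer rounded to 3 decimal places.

Conditional on each supplier, P(X = 2): A: 0.256516; B: 0.0272166; C: 0.00856016.
By total probability, P(X = 2) = 0.166667·0.256516 + 0.5·0.0272166 + 0.333333·0.00856016 = 0.0592143.

0.059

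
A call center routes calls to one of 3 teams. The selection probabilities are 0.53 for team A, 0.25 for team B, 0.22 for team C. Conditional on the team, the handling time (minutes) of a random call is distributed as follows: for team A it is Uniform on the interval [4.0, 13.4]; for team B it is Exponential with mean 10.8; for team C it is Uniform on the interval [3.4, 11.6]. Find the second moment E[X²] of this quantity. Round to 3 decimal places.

115.946

For each component E[X²] = Var + (mean)², giving A: 83.0533; B: 233.28; C: 61.8533.
Overall E[X²] = 0.53·83.0533 + 0.25·233.28 + 0.22·61.8533 = 115.946.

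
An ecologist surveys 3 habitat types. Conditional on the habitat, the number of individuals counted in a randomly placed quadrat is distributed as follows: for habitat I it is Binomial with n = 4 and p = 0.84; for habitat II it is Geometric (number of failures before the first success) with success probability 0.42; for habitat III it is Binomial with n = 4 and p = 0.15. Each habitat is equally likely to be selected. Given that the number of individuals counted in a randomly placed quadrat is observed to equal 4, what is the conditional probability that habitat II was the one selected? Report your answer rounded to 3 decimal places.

0.087

Likelihoods P(X=4 | ·): I: 0.497871; II: 0.0475293; III: 0.00050625.
Posterior ∝ prior × likelihood. Numerator for II: 0.333333·0.0475293 = 0.0158431.
Normalizing constant: 0.333333·0.497871 + 0.333333·0.0475293 + 0.333333·0.00050625 = 0.181969.
P(II | observation) = 0.0158431 / 0.181969 = 0.0870648.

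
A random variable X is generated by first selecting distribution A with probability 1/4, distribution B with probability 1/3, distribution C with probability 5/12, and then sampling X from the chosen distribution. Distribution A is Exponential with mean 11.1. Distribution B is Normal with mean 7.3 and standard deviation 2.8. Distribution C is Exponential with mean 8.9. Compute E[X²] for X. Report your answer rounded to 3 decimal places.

147.990

For each component E[X²] = Var + (mean)², giving A: 246.42; B: 61.13; C: 158.42.
Overall E[X²] = 0.25·246.42 + 0.333333·61.13 + 0.416667·158.42 = 147.99.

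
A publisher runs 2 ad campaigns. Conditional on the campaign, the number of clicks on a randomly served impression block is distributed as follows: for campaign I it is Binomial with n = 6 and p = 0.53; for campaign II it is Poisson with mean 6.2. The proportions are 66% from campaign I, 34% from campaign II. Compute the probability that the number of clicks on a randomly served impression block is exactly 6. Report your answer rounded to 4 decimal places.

Conditional on each campaign, P(X = 6): I: 0.0221644; II: 0.1601.
By total probability, P(X = 6) = 0.66·0.0221644 + 0.34·0.1601 = 0.0690625.

0.0691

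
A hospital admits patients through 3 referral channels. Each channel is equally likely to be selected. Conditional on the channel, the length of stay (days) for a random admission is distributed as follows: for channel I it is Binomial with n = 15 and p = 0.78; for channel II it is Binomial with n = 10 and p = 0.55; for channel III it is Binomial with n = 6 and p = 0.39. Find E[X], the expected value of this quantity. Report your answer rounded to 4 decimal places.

Component means — I: 11.7; II: 5.5; III: 2.34.
E[X] = 0.333333·11.7 + 0.333333·5.5 + 0.333333·2.34 = 6.51333.

6.5133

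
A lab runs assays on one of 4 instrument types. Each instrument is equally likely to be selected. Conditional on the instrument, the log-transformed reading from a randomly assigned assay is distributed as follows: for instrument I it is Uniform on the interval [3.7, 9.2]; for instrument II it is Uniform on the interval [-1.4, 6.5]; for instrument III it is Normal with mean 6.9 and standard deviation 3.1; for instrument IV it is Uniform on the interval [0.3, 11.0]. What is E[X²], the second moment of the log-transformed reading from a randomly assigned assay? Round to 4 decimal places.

38.6275

For each component E[X²] = Var + (mean)², giving I: 44.1233; II: 11.7033; III: 57.22; IV: 41.4633.
Overall E[X²] = 0.25·44.1233 + 0.25·11.7033 + 0.25·57.22 + 0.25·41.4633 = 38.6275.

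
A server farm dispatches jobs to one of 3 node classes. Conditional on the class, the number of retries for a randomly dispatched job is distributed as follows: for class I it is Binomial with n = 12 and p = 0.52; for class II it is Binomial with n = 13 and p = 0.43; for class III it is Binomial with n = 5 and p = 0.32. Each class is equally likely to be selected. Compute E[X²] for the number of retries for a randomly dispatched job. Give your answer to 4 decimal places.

For each component E[X²] = Var + (mean)², giving I: 41.9328; II: 34.4344; III: 3.648.
Overall E[X²] = 0.333333·41.9328 + 0.333333·34.4344 + 0.333333·3.648 = 26.6717.

26.6717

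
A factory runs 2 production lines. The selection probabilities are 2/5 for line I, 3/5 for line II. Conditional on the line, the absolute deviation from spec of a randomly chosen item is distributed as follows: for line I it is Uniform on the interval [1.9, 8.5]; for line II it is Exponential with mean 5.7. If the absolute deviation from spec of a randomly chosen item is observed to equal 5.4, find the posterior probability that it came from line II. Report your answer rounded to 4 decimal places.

Likelihoods f(5.4 | ·): I: 0.151515; II: 0.0680281.
Posterior ∝ prior × likelihood. Numerator for II: 0.6·0.0680281 = 0.0408169.
Normalizing constant: 0.4·0.151515 + 0.6·0.0680281 = 0.101423.
P(II | observation) = 0.0408169 / 0.101423 = 0.402442.

0.4024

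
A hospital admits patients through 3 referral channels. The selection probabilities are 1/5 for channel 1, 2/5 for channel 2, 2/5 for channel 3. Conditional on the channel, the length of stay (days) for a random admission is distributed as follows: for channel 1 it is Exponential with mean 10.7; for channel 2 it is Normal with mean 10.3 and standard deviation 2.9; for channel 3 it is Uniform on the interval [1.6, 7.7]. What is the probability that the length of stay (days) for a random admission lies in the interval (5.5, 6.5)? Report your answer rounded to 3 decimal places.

0.095

Conditional on each channel, P(5.5 < X < 6.5): 1: 0.0533635; 2: 0.0460948; 3: 0.163934.
By total probability, P(5.5 < X < 6.5) = 0.2·0.0533635 + 0.4·0.0460948 + 0.4·0.163934 = 0.0946844.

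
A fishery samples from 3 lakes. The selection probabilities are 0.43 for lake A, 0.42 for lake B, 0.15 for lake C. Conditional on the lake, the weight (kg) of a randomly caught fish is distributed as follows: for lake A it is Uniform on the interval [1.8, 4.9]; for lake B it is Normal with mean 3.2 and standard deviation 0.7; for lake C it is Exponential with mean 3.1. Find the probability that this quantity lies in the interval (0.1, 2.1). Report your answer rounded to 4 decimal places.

0.1350

Conditional on each lake, P(0.1 < X < 2.1): A: 0.0967742; B: 0.0580368; C: 0.460331.
By total probability, P(0.1 < X < 2.1) = 0.43·0.0967742 + 0.42·0.0580368 + 0.15·0.460331 = 0.135038.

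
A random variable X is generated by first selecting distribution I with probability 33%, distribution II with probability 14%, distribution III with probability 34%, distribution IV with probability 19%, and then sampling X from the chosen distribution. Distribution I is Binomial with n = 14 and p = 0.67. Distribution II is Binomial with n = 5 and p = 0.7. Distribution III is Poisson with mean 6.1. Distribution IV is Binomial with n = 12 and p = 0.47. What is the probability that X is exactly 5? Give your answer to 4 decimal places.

0.1219

Conditional on each component, P(X = 5): I: 0.0125448; II: 0.16807; III: 0.15786; IV: 0.213376.
By total probability, P(X = 5) = 0.33·0.0125448 + 0.14·0.16807 + 0.34·0.15786 + 0.19·0.213376 = 0.121883.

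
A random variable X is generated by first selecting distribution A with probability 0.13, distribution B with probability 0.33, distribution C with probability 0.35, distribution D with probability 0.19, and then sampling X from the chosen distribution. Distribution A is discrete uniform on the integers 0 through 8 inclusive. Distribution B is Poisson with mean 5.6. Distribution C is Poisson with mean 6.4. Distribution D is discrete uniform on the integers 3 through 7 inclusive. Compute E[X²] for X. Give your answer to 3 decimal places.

36.849

For each component E[X²] = Var + (mean)², giving A: 22.6667; B: 36.96; C: 47.36; D: 27.
Overall E[X²] = 0.13·22.6667 + 0.33·36.96 + 0.35·47.36 + 0.19·27 = 36.8495.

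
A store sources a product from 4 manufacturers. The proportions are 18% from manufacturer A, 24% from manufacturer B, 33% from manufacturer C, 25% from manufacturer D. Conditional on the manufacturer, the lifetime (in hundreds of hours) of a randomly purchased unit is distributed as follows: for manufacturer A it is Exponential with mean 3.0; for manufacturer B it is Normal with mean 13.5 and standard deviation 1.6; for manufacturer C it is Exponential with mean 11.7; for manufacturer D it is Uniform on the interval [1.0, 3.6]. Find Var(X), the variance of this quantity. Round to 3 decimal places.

71.902

Per component, A: μ=3, E[X²]=18; B: μ=13.5, E[X²]=184.81; C: μ=11.7, E[X²]=273.78; D: μ=2.3, E[X²]=5.85333.
E[X] = 0.18·3 + 0.24·13.5 + 0.33·11.7 + 0.25·2.3 = 8.216.
E[X²] = 0.18·18 + 0.24·184.81 + 0.33·273.78 + 0.25·5.85333 = 139.405.
Var(X) = E[X²] − (E[X])² = 139.405 − 67.5027 = 71.9025.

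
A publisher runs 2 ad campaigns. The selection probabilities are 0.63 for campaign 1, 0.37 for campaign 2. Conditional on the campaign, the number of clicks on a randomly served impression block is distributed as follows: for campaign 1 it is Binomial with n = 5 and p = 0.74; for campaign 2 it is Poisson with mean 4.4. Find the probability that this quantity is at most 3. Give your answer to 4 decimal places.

0.3776

Conditional on each campaign, P(X ≤ 3): 1: 0.388274; 2: 0.359448.
By total probability, P(X ≤ 3) = 0.63·0.388274 + 0.37·0.359448 = 0.377608.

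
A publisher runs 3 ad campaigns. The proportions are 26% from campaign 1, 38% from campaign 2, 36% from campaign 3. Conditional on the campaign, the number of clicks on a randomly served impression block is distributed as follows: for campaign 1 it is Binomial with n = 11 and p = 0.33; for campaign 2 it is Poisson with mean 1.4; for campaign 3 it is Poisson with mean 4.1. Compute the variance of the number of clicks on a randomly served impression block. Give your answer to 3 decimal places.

Per component, 1: μ=3.63, E[X²]=15.609; 2: μ=1.4, E[X²]=3.36; 3: μ=4.1, E[X²]=20.91.
E[X] = 0.26·3.63 + 0.38·1.4 + 0.36·4.1 = 2.9518.
E[X²] = 0.26·15.609 + 0.38·3.36 + 0.36·20.91 = 12.8627.
Var(X) = E[X²] − (E[X])² = 12.8627 − 8.71312 = 4.14962.

4.150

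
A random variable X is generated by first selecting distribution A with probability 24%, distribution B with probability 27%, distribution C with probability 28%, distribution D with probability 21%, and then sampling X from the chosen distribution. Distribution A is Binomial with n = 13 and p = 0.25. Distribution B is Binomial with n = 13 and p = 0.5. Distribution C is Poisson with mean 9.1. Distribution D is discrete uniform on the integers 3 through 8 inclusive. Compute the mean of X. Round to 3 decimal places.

Component means — A: 3.25; B: 6.5; C: 9.1; D: 5.5.
E[X] = 0.24·3.25 + 0.27·6.5 + 0.28·9.1 + 0.21·5.5 = 6.238.

6.238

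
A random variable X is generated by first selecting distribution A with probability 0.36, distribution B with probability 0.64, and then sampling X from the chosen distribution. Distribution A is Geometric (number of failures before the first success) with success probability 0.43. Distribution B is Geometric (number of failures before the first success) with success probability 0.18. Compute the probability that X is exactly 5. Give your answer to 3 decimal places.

Conditional on each component, P(X = 5): A: 0.0258728; B: 0.0667332.
By total probability, P(X = 5) = 0.36·0.0258728 + 0.64·0.0667332 = 0.0520234.

0.052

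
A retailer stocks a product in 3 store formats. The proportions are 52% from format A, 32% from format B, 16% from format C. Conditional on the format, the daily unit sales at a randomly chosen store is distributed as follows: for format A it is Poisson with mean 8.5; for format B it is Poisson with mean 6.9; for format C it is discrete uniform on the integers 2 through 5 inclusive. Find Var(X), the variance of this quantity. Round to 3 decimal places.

9.926

Per component, A: μ=8.5, E[X²]=80.75; B: μ=6.9, E[X²]=54.51; C: μ=3.5, E[X²]=13.5.
E[X] = 0.52·8.5 + 0.32·6.9 + 0.16·3.5 = 7.188.
E[X²] = 0.52·80.75 + 0.32·54.51 + 0.16·13.5 = 61.5932.
Var(X) = E[X²] − (E[X])² = 61.5932 − 51.6673 = 9.92586.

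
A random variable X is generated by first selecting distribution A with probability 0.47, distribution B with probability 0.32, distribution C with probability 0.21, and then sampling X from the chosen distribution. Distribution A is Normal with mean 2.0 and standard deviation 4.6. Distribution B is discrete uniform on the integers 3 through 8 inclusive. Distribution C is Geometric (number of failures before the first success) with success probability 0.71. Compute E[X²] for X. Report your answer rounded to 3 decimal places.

22.594

For each component E[X²] = Var + (mean)², giving A: 25.16; B: 33.1667; C: 0.742115.
Overall E[X²] = 0.47·25.16 + 0.32·33.1667 + 0.21·0.742115 = 22.5944.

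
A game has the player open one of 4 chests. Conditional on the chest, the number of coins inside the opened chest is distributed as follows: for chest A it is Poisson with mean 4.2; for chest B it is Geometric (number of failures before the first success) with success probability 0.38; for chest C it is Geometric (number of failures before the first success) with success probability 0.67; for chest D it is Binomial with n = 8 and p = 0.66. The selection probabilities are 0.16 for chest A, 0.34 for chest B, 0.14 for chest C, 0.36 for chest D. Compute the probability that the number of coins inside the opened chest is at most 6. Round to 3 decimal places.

0.900

Conditional on each chest, P(X ≤ 6): A: 0.867464; B: 0.964784; C: 0.999574; D: 0.815616.
By total probability, P(X ≤ 6) = 0.16·0.867464 + 0.34·0.964784 + 0.14·0.999574 + 0.36·0.815616 = 0.900383.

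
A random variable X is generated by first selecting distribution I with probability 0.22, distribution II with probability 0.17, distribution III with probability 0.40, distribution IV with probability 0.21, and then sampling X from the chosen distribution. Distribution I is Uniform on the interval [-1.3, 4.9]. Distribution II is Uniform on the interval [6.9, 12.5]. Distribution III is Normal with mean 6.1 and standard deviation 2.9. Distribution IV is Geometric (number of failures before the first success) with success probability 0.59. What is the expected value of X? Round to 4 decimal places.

Component means — I: 1.8; II: 9.7; III: 6.1; IV: 0.694915.
E[X] = 0.22·1.8 + 0.17·9.7 + 0.4·6.1 + 0.21·0.694915 = 4.63093.

4.6309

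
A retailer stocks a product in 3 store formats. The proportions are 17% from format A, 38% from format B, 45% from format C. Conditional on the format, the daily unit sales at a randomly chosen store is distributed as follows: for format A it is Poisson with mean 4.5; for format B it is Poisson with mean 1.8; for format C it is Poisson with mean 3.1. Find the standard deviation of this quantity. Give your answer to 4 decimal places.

1.9375

Per component, A: μ=4.5, E[X²]=24.75; B: μ=1.8, E[X²]=5.04; C: μ=3.1, E[X²]=12.71.
E[X] = 0.17·4.5 + 0.38·1.8 + 0.45·3.1 = 2.844.
E[X²] = 0.17·24.75 + 0.38·5.04 + 0.45·12.71 = 11.8422.
Var(X) = E[X²] − (E[X])² = 11.8422 − 8.08834 = 3.75386.
SD(X) = √3.75386 = 1.93749.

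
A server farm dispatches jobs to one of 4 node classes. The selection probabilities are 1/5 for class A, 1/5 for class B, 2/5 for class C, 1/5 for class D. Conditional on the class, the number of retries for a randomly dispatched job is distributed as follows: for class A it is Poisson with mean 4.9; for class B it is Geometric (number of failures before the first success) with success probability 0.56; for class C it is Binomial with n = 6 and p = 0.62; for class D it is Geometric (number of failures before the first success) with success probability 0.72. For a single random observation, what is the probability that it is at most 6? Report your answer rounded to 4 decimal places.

Conditional on each class, P(X ≤ 6): A: 0.776655; B: 0.996807; C: 1; D: 0.999865.
By total probability, P(X ≤ 6) = 0.2·0.776655 + 0.2·0.996807 + 0.4·1 + 0.2·0.999865 = 0.954665.

0.9547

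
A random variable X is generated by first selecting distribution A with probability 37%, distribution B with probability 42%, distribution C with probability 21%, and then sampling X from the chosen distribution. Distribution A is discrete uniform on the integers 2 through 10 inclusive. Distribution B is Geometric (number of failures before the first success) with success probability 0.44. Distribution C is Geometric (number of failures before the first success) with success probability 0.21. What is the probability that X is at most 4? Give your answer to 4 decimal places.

Conditional on each component, P(X ≤ 4): A: 0.333333; B: 0.944927; C: 0.692294.
By total probability, P(X ≤ 4) = 0.37·0.333333 + 0.42·0.944927 + 0.21·0.692294 = 0.665584.

0.6656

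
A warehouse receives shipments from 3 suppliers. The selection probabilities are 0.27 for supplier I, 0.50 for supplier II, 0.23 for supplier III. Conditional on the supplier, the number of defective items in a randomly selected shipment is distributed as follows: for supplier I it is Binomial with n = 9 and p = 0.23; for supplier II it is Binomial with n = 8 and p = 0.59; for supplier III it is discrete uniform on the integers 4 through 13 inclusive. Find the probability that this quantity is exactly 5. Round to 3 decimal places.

0.169

Conditional on each supplier, P(X = 5): I: 0.0285084; II: 0.27593; III: 0.1.
By total probability, P(X = 5) = 0.27·0.0285084 + 0.5·0.27593 + 0.23·0.1 = 0.168662.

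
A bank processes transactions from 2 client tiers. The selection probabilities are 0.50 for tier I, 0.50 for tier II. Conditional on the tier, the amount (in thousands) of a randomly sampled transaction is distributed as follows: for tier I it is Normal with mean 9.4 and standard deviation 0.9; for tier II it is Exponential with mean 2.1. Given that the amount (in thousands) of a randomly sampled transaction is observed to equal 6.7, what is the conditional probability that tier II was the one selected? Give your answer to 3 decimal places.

Likelihoods f(6.7 | ·): I: 0.00492428; II: 0.0195963.
Posterior ∝ prior × likelihood. Numerator for II: 0.5·0.0195963 = 0.00979816.
Normalizing constant: 0.5·0.00492428 + 0.5·0.0195963 = 0.0122603.
P(II | observation) = 0.00979816 / 0.0122603 = 0.799178.

0.799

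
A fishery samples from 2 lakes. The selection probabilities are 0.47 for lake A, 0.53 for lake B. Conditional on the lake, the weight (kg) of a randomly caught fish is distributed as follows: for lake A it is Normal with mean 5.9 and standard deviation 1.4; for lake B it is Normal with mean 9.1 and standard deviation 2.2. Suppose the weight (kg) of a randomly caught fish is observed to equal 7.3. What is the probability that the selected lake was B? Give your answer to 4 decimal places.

Likelihoods f(7.3 | ·): A: 0.172836; B: 0.129755.
Posterior ∝ prior × likelihood. Numerator for B: 0.53·0.129755 = 0.0687702.
Normalizing constant: 0.47·0.172836 + 0.53·0.129755 = 0.150003.
P(B | observation) = 0.0687702 / 0.150003 = 0.458458.

0.4585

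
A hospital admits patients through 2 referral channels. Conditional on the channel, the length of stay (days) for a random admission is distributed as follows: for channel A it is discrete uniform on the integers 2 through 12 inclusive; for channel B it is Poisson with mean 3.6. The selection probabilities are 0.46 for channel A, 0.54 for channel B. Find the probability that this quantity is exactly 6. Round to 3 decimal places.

0.086

Conditional on each channel, P(X = 6): A: 0.0909091; B: 0.0826081.
By total probability, P(X = 6) = 0.46·0.0909091 + 0.54·0.0826081 = 0.0864265.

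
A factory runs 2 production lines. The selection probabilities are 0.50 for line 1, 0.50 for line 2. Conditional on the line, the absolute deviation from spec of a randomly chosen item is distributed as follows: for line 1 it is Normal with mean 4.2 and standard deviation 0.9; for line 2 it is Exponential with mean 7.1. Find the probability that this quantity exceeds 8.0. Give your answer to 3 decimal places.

0.162

Conditional on each line, P(X > 8.0): 1: 1.20953e-05; 2: 0.324081.
By total probability, P(X > 8.0) = 0.5·1.20953e-05 + 0.5·0.324081 = 0.162047.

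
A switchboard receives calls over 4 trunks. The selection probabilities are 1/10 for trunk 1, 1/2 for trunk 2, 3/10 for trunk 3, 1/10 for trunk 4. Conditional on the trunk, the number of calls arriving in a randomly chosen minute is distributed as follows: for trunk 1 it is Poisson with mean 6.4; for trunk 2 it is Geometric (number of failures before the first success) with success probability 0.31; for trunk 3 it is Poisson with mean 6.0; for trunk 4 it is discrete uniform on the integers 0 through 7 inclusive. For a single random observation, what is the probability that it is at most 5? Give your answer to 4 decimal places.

Conditional on each trunk, P(X ≤ 5): 1: 0.383744; 2: 0.892082; 3: 0.44568; 4: 0.75.
By total probability, P(X ≤ 5) = 0.1·0.383744 + 0.5·0.892082 + 0.3·0.44568 + 0.1·0.75 = 0.693119.

0.6931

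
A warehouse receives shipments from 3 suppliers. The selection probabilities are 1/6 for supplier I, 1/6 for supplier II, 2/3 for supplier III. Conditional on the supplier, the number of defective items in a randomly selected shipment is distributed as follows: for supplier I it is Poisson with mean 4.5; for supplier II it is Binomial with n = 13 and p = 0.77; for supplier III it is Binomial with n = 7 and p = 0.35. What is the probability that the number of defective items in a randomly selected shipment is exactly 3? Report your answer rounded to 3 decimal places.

0.207

Conditional on each supplier, P(X = 3): I: 0.168718; II: 5.40899e-05; III: 0.267871.
By total probability, P(X = 3) = 0.166667·0.168718 + 0.166667·5.40899e-05 + 0.666667·0.267871 = 0.206709.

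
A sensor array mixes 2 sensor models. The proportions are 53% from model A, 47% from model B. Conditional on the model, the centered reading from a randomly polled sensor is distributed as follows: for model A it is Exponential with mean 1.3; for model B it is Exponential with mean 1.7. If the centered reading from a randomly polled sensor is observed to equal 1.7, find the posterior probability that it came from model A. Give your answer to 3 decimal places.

0.520

Likelihoods f(1.7 | ·): A: 0.208033; B: 0.2164.
Posterior ∝ prior × likelihood. Numerator for A: 0.53·0.208033 = 0.110258.
Normalizing constant: 0.53·0.208033 + 0.47·0.2164 = 0.211966.
P(A | observation) = 0.110258 / 0.211966 = 0.520168.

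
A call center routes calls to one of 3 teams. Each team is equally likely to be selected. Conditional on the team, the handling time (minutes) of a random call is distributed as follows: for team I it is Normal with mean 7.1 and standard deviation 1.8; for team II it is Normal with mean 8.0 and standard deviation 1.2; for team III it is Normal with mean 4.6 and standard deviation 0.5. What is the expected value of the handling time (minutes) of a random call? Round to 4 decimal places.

Component means — I: 7.1; II: 8; III: 4.6.
E[X] = 0.333333·7.1 + 0.333333·8 + 0.333333·4.6 = 6.56667.

6.5667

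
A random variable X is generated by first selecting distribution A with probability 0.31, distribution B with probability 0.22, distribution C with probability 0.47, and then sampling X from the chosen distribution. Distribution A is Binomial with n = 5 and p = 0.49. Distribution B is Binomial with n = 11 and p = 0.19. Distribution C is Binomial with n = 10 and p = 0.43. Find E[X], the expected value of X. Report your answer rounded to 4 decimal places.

Component means — A: 2.45; B: 2.09; C: 4.3.
E[X] = 0.31·2.45 + 0.22·2.09 + 0.47·4.3 = 3.2403.

3.2403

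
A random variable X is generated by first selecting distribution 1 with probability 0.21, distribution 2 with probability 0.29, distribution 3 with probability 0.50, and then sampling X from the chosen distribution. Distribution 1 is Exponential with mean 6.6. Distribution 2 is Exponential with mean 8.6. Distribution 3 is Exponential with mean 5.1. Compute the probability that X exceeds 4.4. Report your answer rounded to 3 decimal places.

0.493

Conditional on each component, P(X > 4.4): 1: 0.513417; 2: 0.599519; 3: 0.422002.
By total probability, P(X > 4.4) = 0.21·0.513417 + 0.29·0.599519 + 0.5·0.422002 = 0.492679.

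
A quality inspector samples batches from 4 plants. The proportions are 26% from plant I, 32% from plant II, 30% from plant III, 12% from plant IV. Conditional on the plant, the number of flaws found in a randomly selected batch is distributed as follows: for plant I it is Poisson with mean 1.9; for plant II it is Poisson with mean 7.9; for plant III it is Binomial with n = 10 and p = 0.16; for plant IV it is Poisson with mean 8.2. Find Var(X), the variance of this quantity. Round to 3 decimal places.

14.032

Per component, I: μ=1.9, E[X²]=5.51; II: μ=7.9, E[X²]=70.31; III: μ=1.6, E[X²]=3.904; IV: μ=8.2, E[X²]=75.44.
E[X] = 0.26·1.9 + 0.32·7.9 + 0.3·1.6 + 0.12·8.2 = 4.486.
E[X²] = 0.26·5.51 + 0.32·70.31 + 0.3·3.904 + 0.12·75.44 = 34.1558.
Var(X) = E[X²] − (E[X])² = 34.1558 − 20.1242 = 14.0316.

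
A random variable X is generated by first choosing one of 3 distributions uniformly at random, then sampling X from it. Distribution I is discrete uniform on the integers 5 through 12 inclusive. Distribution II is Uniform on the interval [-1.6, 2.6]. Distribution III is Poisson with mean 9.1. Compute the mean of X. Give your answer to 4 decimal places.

6.0333

Component means — I: 8.5; II: 0.5; III: 9.1.
E[X] = 0.333333·8.5 + 0.333333·0.5 + 0.333333·9.1 = 6.03333.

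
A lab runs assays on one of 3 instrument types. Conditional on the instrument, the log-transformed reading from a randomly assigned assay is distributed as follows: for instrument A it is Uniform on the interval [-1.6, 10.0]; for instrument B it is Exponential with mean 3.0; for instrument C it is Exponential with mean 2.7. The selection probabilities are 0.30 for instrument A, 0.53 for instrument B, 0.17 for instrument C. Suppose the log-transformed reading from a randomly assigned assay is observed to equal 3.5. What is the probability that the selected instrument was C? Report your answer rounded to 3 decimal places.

0.176

Likelihoods f(3.5 | ·): A: 0.0862069; B: 0.103801; C: 0.101312.
Posterior ∝ prior × likelihood. Numerator for C: 0.17·0.101312 = 0.0172231.
Normalizing constant: 0.3·0.0862069 + 0.53·0.103801 + 0.17·0.101312 = 0.0980997.
P(C | observation) = 0.0172231 / 0.0980997 = 0.175567.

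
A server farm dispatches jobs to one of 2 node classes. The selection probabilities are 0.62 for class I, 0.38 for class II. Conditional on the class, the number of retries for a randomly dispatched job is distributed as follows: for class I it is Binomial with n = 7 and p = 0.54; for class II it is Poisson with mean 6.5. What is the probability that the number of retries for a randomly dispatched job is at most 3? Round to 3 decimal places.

Conditional on each class, P(X ≤ 3): I: 0.413058; II: 0.11185.
By total probability, P(X ≤ 3) = 0.62·0.413058 + 0.38·0.11185 = 0.298599.

0.299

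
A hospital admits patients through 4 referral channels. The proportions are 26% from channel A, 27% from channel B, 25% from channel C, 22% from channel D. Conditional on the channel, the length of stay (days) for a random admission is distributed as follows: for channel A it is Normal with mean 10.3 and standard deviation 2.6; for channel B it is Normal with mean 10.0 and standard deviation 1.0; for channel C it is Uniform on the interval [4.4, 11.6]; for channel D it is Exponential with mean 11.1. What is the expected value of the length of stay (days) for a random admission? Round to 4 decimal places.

9.8200

Component means — A: 10.3; B: 10; C: 8; D: 11.1.
E[X] = 0.26·10.3 + 0.27·10 + 0.25·8 + 0.22·11.1 = 9.82.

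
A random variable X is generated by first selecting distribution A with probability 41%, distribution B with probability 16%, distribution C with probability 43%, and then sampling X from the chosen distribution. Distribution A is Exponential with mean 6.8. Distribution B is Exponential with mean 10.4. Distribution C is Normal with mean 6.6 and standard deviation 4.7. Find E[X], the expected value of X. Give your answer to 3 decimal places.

Component means — A: 6.8; B: 10.4; C: 6.6.
E[X] = 0.41·6.8 + 0.16·10.4 + 0.43·6.6 = 7.29.

7.290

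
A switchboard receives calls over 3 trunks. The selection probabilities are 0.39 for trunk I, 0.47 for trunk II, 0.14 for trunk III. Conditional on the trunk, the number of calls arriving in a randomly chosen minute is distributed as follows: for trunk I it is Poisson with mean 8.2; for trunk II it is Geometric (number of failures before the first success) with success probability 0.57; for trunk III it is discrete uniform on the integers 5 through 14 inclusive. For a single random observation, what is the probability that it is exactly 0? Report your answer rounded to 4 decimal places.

0.2680

Conditional on each trunk, P(X = 0): I: 0.000274654; II: 0.57; III: 0.
By total probability, P(X = 0) = 0.39·0.000274654 + 0.47·0.57 + 0.14·0 = 0.268007.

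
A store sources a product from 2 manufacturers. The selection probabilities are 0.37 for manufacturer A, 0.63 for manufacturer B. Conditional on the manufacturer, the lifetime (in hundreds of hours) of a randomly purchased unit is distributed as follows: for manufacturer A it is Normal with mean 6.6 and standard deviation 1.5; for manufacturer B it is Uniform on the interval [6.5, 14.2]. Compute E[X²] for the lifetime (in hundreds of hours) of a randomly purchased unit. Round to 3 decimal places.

87.550

For each component E[X²] = Var + (mean)², giving A: 45.81; B: 112.063.
Overall E[X²] = 0.37·45.81 + 0.63·112.063 = 87.5496.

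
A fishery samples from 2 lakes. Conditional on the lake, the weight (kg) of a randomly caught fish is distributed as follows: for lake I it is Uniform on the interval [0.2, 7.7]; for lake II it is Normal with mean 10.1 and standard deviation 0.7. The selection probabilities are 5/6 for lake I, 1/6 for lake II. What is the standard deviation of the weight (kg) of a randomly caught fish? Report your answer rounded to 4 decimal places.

Per component, I: μ=3.95, E[X²]=20.29; II: μ=10.1, E[X²]=102.5.
E[X] = 0.833333·3.95 + 0.166667·10.1 = 4.975.
E[X²] = 0.833333·20.29 + 0.166667·102.5 = 33.9917.
Var(X) = E[X²] − (E[X])² = 33.9917 − 24.7506 = 9.24104.
SD(X) = √9.24104 = 3.03991.

3.0399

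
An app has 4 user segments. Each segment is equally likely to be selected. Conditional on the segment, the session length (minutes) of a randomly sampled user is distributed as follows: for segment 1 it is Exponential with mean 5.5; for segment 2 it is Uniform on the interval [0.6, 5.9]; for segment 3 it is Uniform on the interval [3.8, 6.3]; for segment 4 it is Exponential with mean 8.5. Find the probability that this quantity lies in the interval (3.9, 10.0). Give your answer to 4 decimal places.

Conditional on each segment, P(3.9 < X < 10.0): 1: 0.329771; 2: 0.377358; 3: 0.96; 4: 0.323662.
By total probability, P(3.9 < X < 10.0) = 0.25·0.329771 + 0.25·0.377358 + 0.25·0.96 + 0.25·0.323662 = 0.497698.

0.4977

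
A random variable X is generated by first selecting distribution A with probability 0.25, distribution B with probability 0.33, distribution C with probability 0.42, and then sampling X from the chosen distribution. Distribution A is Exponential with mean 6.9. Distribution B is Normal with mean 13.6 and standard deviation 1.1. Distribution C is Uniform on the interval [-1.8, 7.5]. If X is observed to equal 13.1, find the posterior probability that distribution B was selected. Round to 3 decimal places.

Likelihoods f(13.1 | ·): A: 0.021708; B: 0.327079; C: 0.
Posterior ∝ prior × likelihood. Numerator for B: 0.33·0.327079 = 0.107936.
Normalizing constant: 0.25·0.021708 + 0.33·0.327079 + 0.42·0 = 0.113363.
P(B | observation) = 0.107936 / 0.113363 = 0.952127.

0.952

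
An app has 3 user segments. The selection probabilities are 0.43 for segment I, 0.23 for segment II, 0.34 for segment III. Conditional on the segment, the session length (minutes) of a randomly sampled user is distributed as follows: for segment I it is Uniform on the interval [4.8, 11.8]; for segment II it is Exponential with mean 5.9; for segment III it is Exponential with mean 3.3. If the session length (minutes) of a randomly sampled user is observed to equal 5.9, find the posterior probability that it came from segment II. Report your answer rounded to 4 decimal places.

Likelihoods f(5.9 | ·): I: 0.142857; II: 0.0623524; III: 0.0507014.
Posterior ∝ prior × likelihood. Numerator for II: 0.23·0.0623524 = 0.0143411.
Normalizing constant: 0.43·0.142857 + 0.23·0.0623524 + 0.34·0.0507014 = 0.0930081.
P(II | observation) = 0.0143411 / 0.0930081 = 0.154192.

0.1542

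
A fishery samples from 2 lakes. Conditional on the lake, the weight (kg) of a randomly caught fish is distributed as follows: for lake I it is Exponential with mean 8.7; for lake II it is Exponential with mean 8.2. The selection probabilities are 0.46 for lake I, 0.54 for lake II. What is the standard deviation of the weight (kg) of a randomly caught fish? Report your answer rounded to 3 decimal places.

Per component, I: μ=8.7, E[X²]=151.38; II: μ=8.2, E[X²]=134.48.
E[X] = 0.46·8.7 + 0.54·8.2 = 8.43.
E[X²] = 0.46·151.38 + 0.54·134.48 = 142.254.
Var(X) = E[X²] − (E[X])² = 142.254 − 71.0649 = 71.1891.
SD(X) = √71.1891 = 8.43736.

8.437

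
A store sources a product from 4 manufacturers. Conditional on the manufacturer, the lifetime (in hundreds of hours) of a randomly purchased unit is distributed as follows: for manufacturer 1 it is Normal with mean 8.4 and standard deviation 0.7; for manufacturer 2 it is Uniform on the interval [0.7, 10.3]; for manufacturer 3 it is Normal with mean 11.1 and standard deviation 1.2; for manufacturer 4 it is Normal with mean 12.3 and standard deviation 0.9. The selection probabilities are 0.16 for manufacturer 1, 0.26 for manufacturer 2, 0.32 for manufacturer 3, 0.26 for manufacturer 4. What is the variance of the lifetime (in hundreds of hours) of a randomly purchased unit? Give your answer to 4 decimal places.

9.9572

Per component, 1: μ=8.4, E[X²]=71.05; 2: μ=5.5, E[X²]=37.93; 3: μ=11.1, E[X²]=124.65; 4: μ=12.3, E[X²]=152.1.
E[X] = 0.16·8.4 + 0.26·5.5 + 0.32·11.1 + 0.26·12.3 = 9.524.
E[X²] = 0.16·71.05 + 0.26·37.93 + 0.32·124.65 + 0.26·152.1 = 100.664.
Var(X) = E[X²] − (E[X])² = 100.664 − 90.7066 = 9.95722.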